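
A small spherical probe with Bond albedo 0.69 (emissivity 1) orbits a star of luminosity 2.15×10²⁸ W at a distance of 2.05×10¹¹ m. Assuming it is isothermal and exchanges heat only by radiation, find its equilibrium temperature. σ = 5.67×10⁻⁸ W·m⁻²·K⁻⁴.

First find the stellar flux at distance d: S = L/(4πd²) = 2.15×10²⁸/(4π·(2.05×10¹¹)²) = 40710 W/m².
For an isothermal sphere, absorbed (1−a)S·πr² = emitted σ·4πr²·T⁴, so T⁴ = (1−a)S/(4σ).
T⁴ = 0.310·40710/(4·5.67×10⁻⁸) = 5.565×10¹⁰ K⁴.

T ≈ 486 K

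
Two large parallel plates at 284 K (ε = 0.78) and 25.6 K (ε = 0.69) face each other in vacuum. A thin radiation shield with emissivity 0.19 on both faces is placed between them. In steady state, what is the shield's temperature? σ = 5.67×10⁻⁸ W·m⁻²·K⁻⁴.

In steady state the net flux on the hot side equals that on the cold side.
σ(T₁⁴−T_s⁴)/D₁ = σ(T_s⁴−T₂⁴)/D₂, with D₁ = 1/ε₁+1/ε_s−1 = 5.545, D₂ = 1/ε_s+1/ε₂−1 = 5.712.
Solve for T_s⁴: T_s⁴ = (D₂·T₁⁴ + D₁·T₂⁴)/(D₁+D₂) = 3.301×10⁹ K⁴.

T_s ≈ 240 K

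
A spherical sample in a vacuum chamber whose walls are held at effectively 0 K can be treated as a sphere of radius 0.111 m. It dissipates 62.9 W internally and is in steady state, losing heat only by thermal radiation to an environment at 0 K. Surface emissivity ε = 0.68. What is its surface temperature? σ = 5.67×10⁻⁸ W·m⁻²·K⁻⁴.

Steady state: internal power = radiated power, P = εσA T⁴.
Radiating area A = 4πr² = 0.1548 m².
T⁴ = P/(εσA) = 62.9/(0.68·5.67×10⁻⁸·0.1548) = 1.054×10¹⁰ K⁴.
T = (1.054×10¹⁰)^(1/4).

T ≈ 320 K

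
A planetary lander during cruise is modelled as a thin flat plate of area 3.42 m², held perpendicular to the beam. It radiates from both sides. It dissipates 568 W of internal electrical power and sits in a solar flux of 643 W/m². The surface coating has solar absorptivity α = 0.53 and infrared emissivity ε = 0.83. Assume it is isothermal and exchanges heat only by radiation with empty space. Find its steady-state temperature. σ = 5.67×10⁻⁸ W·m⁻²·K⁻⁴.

T ≈ 271 K

At steady state, absorbed solar power + internal power = radiated power.
Absorbed: α·S·A_cross = 0.53·643·3.420 = 1166 W (cross-section A).
Total input = 1166 + 568 = 1734 W.
Radiated: εσ·A_surf·T⁴ with A_surf = 2A = 6.840 m².
T⁴ = 1734/(0.83·5.67×10⁻⁸·6.840) = 5.385×10⁹ K⁴.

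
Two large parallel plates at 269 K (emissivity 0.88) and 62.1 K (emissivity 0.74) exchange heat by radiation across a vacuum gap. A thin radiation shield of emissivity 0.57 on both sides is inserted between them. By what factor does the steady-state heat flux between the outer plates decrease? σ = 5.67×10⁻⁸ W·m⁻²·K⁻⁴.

factor ≈ 2.69

Without shield: q₀ = σΔ(T⁴)/(1/ε₁+1/ε₂−1) with denominator 1.488.
With shield the two gaps are in series; the resistances add: (1/ε₁+1/ε_s−1)+(1/ε_s+1/ε₂−1) = 1.891+2.106 = 3.996.
Heat-flux ratio q₀/q = 3.996/1.488.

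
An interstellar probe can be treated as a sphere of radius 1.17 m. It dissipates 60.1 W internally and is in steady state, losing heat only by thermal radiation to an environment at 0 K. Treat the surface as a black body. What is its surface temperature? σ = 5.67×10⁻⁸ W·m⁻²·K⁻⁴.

T ≈ 88.6 K

Steady state: internal power = radiated power, P = εσA T⁴.
Radiating area A = 4πr² = 17.20 m².
T⁴ = P/(εσA) = 60.1/(1.0·5.67×10⁻⁸·17.20) = 6.162×10⁷ K⁴.
T = (6.162×10⁷)^(1/4).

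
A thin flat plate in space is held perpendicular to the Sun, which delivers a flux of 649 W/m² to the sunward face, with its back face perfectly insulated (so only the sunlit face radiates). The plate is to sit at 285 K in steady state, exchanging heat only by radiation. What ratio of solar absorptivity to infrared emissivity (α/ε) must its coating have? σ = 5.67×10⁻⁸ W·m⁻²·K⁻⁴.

Balance: αS·A = εσ·1A·T⁴ ⇒ α/ε = σT⁴/S.
α/ε = 5.67×10⁻⁸·(285)⁴/649 = 5.67×10⁻⁸·6.598×10⁹/649.

α/ε ≈ 0.576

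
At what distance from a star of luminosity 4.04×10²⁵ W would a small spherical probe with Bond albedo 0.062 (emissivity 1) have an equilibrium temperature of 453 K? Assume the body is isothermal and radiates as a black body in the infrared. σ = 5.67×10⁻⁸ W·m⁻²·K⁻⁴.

d ≈ 1.78×10¹⁰ m

For an isothermal black-emitting sphere, (1−a)S·πr² = σ·4πr²·T⁴ ⇒ S = 4σT⁴/(1−a).
S = 4·5.67×10⁻⁸·(453)⁴/0.938 = 10180 W/m².
Flux falls as S = L/(4πd²), so d = √(L/(4πS)) = √(4.04×10²⁵/(4π·10180)).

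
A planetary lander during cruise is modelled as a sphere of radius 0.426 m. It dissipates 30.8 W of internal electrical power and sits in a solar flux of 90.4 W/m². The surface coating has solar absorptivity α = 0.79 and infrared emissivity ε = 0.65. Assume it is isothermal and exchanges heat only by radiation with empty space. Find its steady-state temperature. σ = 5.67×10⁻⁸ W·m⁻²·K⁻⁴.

T ≈ 171 K

At steady state, absorbed solar power + internal power = radiated power.
Absorbed: α·S·A_cross = 0.79·90.4·0.5701 = 40.72 W (cross-section πr²).
Total input = 40.72 + 30.8 = 71.52 W.
Radiated: εσ·A_surf·T⁴ with A_surf = 4πr² = 2.280 m².
T⁴ = 71.52/(0.65·5.67×10⁻⁸·2.280) = 8.509×10⁸ K⁴.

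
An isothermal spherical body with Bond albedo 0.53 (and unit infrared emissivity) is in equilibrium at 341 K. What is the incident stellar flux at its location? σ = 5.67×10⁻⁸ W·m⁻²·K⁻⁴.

S ≈ 6520 W/m²

(1−a)S·πr² = σ·4πr²·T⁴ ⇒ S = 4σT⁴/(1−a).
S = 4·5.67×10⁻⁸·1.352×10¹⁰/0.470.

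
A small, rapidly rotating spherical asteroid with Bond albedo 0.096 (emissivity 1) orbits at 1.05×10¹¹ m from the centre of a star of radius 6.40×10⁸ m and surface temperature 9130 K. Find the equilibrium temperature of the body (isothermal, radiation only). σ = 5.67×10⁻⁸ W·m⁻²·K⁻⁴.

T ≈ 491 K

The star's surface emits σT_*⁴; at distance d the flux is S = σT_*⁴(R_*/d)².
S = 5.67×10⁻⁸·(9130)⁴·(6.40×10⁸/1.05×10¹¹)² = 14640 W/m².
For an isothermal sphere T⁴ = (1−a)S/(4σ) = 5.834×10¹⁰ K⁴.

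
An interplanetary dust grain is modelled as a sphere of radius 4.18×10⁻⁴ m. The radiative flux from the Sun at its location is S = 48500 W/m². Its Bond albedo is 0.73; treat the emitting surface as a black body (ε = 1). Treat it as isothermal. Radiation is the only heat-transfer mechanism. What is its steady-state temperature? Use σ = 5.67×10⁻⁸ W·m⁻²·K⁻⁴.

At equilibrium, absorbed power = emitted power.
Absorbing cross-section = πr² = 5.489×10⁻⁷ m²; emitting surface = 4πr² = 2.196×10⁻⁶ m² (ratio 4).
(1−a)S·A_cross = εσ·A_surf·T⁴  ⇒  T⁴ = (1−a)S/(4σ).
T⁴ = 0.270·48500/(4·5.67×10⁻⁸) = 5.774×10¹⁰ K⁴.
T = (5.774×10¹⁰)^(1/4).

T ≈ 490 K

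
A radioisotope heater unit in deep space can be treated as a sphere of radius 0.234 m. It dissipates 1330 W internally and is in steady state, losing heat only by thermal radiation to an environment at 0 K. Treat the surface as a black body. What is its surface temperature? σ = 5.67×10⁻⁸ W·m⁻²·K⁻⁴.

Steady state: internal power = radiated power, P = εσA T⁴.
Radiating area A = 4πr² = 0.6881 m².
T⁴ = P/(εσA) = 1330/(1.0·5.67×10⁻⁸·0.6881) = 3.409×10¹⁰ K⁴.
T = (3.409×10¹⁰)^(1/4).

T ≈ 430 K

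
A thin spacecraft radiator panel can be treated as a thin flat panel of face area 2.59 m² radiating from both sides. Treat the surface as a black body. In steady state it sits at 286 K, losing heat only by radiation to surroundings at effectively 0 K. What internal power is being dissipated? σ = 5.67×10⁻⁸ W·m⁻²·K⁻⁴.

Steady state: P = εσA T⁴.
A = 2·2.59 = 5.180 m²; T⁴ = (286)⁴ = 6.691×10⁹ K⁴.
P = 1.0 × 5.67×10⁻⁸ × 5.180 × 6.691×10⁹.

P ≈ 1970 W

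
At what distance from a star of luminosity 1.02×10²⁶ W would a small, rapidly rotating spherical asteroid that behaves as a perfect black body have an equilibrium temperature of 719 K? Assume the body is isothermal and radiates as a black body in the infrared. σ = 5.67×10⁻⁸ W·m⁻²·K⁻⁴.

d ≈ 1.16×10¹⁰ m

For an isothermal black-emitting sphere, (1−a)S·πr² = σ·4πr²·T⁴ ⇒ S = 4σT⁴/(1−a).
S = 4·5.67×10⁻⁸·(719)⁴/1.00 = 60610 W/m².
Flux falls as S = L/(4πd²), so d = √(L/(4πS)) = √(1.02×10²⁶/(4π·60610)).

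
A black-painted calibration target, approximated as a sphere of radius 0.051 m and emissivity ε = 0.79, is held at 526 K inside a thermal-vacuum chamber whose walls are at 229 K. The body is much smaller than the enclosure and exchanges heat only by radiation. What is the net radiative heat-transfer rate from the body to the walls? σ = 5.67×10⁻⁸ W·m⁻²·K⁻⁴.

P_net ≈ 108 W

For a small grey body in a large enclosure: P_net = εσA(T_body⁴ − T_wall⁴).
A = 4πr² = 0.03269 m²; T_body⁴ − T_wall⁴ = 7.655×10¹⁰ − 2.750×10⁹ = 7.380×10¹⁰ K⁴.
|P_net| = 0.79·5.67×10⁻⁸·0.03269·7.380×10¹⁰.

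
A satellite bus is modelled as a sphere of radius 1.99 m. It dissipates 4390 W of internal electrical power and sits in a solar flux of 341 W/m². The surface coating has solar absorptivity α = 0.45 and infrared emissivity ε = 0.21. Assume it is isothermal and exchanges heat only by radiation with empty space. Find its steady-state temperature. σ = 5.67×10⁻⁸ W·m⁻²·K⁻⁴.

At steady state, absorbed solar power + internal power = radiated power.
Absorbed: α·S·A_cross = 0.45·341·12.44 = 1909 W (cross-section πr²).
Total input = 1909 + 4390 = 6299 W.
Radiated: εσ·A_surf·T⁴ with A_surf = 4πr² = 49.76 m².
T⁴ = 6299/(0.21·5.67×10⁻⁸·49.76) = 1.063×10¹⁰ K⁴.

T ≈ 321 K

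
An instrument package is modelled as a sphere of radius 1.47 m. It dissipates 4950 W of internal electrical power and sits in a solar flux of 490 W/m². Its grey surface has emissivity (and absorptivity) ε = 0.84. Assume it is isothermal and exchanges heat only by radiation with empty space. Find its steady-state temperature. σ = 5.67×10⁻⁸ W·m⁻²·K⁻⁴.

T ≈ 278 K

At steady state, absorbed solar power + internal power = radiated power.
Absorbed: α·S·A_cross = 0.84·490·6.789 = 2794 W (cross-section πr²).
Total input = 2794 + 4950 = 7744 W.
Radiated: εσ·A_surf·T⁴ with A_surf = 4πr² = 27.15 m².
T⁴ = 7744/(0.84·5.67×10⁻⁸·27.15) = 5.988×10⁹ K⁴.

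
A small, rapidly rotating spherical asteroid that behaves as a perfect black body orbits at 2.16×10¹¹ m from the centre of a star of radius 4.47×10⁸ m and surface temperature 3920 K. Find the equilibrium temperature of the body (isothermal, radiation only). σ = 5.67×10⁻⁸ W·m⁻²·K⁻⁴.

The star's surface emits σT_*⁴; at distance d the flux is S = σT_*⁴(R_*/d)².
S = 5.67×10⁻⁸·(3920)⁴·(4.47×10⁸/2.16×10¹¹)² = 57.34 W/m².
For an isothermal sphere T⁴ = (1−a)S/(4σ) = 2.528×10⁸ K⁴.

T ≈ 126 K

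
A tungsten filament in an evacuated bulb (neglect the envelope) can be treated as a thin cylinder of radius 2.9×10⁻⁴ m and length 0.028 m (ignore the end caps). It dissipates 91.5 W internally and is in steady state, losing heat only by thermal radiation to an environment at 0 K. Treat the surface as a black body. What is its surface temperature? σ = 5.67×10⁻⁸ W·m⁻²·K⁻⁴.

T ≈ 2370 K

Steady state: internal power = radiated power, P = εσA T⁴.
Radiating area A = 2πrL = 5.102×10⁻⁵ m².
T⁴ = P/(εσA) = 91.5/(1.0·5.67×10⁻⁸·5.102×10⁻⁵) = 3.163×10¹³ K⁴.
T = (3.163×10¹³)^(1/4).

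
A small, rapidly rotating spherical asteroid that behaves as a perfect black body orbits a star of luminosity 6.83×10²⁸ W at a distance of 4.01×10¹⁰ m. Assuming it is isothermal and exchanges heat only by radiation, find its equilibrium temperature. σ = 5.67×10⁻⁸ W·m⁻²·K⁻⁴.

First find the stellar flux at distance d: S = L/(4πd²) = 6.83×10²⁸/(4π·(4.01×10¹⁰)²) = 3.380×10⁶ W/m².
For an isothermal sphere, absorbed (1−a)S·πr² = emitted σ·4πr²·T⁴, so T⁴ = (1−a)S/(4σ).
T⁴ = 1.00·3.380×10⁶/(4·5.67×10⁻⁸) = 1.490×10¹³ K⁴.

T ≈ 1960 K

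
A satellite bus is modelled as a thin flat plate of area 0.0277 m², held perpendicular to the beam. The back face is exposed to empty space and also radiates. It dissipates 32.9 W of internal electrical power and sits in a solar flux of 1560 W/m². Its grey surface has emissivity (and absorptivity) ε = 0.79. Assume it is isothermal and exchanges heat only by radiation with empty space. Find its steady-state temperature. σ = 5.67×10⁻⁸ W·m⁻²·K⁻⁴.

T ≈ 405 K

At steady state, absorbed solar power + internal power = radiated power.
Absorbed: α·S·A_cross = 0.79·1560·0.02770 = 34.14 W (cross-section A).
Total input = 34.14 + 32.9 = 67.04 W.
Radiated: εσ·A_surf·T⁴ with A_surf = 2A = 0.05540 m².
T⁴ = 67.04/(0.79·5.67×10⁻⁸·0.05540) = 2.701×10¹⁰ K⁴.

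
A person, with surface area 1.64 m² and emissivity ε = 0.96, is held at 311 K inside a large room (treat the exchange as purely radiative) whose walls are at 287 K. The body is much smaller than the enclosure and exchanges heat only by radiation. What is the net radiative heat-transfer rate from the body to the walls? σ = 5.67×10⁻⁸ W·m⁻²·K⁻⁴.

For a small grey body in a large enclosure: P_net = εσA(T_body⁴ − T_wall⁴).
A = 1.64 m²; T_body⁴ − T_wall⁴ = 9.355×10⁹ − 6.785×10⁹ = 2.570×10⁹ K⁴.
|P_net| = 0.96·5.67×10⁻⁸·1.640·2.570×10⁹.

P_net ≈ 229 W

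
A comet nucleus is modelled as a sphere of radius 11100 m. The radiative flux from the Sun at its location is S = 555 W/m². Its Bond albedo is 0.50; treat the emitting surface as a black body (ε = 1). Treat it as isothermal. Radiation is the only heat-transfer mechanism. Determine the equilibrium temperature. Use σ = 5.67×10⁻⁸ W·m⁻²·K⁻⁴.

At equilibrium, absorbed power = emitted power.
Absorbing cross-section = πr² = 3.871×10⁸ m²; emitting surface = 4πr² = 1.548×10⁹ m² (ratio 4).
(1−a)S·A_cross = εσ·A_surf·T⁴  ⇒  T⁴ = (1−a)S/(4σ).
T⁴ = 0.500·555/(4·5.67×10⁻⁸) = 1.224×10⁹ K⁴.
T = (1.224×10⁹)^(1/4).

T ≈ 187 K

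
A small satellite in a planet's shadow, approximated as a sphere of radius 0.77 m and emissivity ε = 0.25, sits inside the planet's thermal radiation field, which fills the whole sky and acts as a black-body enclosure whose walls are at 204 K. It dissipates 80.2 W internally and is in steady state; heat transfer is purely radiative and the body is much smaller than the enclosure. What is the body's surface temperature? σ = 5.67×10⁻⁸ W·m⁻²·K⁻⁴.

For a small grey body in a large enclosure, net radiated power = εσA(T⁴ − T_w⁴).
Steady state: P = εσA(T⁴ − T_w⁴) with A = 4πr² = 7.451 m².
T⁴ = P/(εσA) + T_w⁴ = 80.2/(0.25·5.67×10⁻⁸·7.451) + (204)⁴
    = 7.594×10⁸ + 1.732×10⁹ = 2.491×10⁹ K⁴.

T ≈ 223 K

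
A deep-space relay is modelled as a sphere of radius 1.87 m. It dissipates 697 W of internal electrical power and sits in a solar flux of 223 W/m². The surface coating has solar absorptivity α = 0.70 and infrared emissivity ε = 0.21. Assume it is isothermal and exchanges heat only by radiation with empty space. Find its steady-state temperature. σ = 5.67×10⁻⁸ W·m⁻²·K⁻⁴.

T ≈ 261 K

At steady state, absorbed solar power + internal power = radiated power.
Absorbed: α·S·A_cross = 0.70·223·10.99 = 1715 W (cross-section πr²).
Total input = 1715 + 697 = 2412 W.
Radiated: εσ·A_surf·T⁴ with A_surf = 4πr² = 43.94 m².
T⁴ = 2412/(0.21·5.67×10⁻⁸·43.94) = 4.610×10⁹ K⁴.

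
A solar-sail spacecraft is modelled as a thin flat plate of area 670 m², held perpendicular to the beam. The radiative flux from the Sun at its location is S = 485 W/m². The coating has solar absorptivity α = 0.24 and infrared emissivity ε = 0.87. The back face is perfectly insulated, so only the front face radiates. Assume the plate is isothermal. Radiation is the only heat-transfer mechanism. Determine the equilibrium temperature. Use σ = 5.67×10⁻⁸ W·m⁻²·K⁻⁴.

At equilibrium, absorbed power = emitted power.
Absorbing cross-section = A = 670.0 m²; emitting surface = A = 670.0 m² (ratio 1).
αS·A_cross = εσ·A_surf·T⁴  ⇒  T⁴ = αS/(ε·1σ).
T⁴ = 0.240·485/(0.87·1·5.67×10⁻⁸) = 2.360×10⁹ K⁴.
T = (2.360×10⁹)^(1/4).

T ≈ 220 K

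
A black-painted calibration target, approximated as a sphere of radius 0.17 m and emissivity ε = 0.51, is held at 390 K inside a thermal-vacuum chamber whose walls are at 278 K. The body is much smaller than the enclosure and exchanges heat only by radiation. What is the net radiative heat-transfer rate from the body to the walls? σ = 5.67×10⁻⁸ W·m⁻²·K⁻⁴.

For a small grey body in a large enclosure: P_net = εσA(T_body⁴ − T_wall⁴).
A = 4πr² = 0.3632 m²; T_body⁴ − T_wall⁴ = 2.313×10¹⁰ − 5.973×10⁹ = 1.716×10¹⁰ K⁴.
|P_net| = 0.51·5.67×10⁻⁸·0.3632·1.716×10¹⁰.

P_net ≈ 180 W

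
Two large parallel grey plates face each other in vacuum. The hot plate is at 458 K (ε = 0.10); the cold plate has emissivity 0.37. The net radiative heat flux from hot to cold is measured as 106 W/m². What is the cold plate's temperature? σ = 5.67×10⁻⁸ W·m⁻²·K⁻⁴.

q = σ(T₁⁴ − T₂⁴)/(1/ε₁ + 1/ε₂ − 1); denominator = 11.70.
T₂⁴ = T₁⁴ − q·(1/ε₁+1/ε₂−1)/σ = 4.400×10¹⁰ − 106·11.70/5.67×10⁻⁸
    = 2.212×10¹⁰ K⁴.

T₂ ≈ 386 K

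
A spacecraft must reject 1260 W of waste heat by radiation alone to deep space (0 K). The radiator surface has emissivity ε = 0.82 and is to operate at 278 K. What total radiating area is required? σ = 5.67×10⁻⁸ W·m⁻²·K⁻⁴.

A ≈ 4.54 m²

P = εσA T⁴ ⇒ A = P/(εσT⁴).
T⁴ = 5.973×10⁹ K⁴.
A = 1260/(0.82 × 5.67×10⁻⁸ × 5.973×10⁹).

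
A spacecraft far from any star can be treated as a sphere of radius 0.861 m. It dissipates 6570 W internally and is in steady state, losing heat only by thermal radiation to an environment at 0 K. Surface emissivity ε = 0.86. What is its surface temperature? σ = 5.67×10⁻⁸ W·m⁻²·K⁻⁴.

T ≈ 347 K

Steady state: internal power = radiated power, P = εσA T⁴.
Radiating area A = 4πr² = 9.316 m².
T⁴ = P/(εσA) = 6570/(0.86·5.67×10⁻⁸·9.316) = 1.446×10¹⁰ K⁴.
T = (1.446×10¹⁰)^(1/4).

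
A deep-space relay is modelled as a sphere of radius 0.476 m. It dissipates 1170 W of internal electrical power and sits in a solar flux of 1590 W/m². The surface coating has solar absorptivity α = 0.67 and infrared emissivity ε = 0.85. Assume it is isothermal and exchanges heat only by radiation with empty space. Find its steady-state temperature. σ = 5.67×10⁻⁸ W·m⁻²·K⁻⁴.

T ≈ 344 K

At steady state, absorbed solar power + internal power = radiated power.
Absorbed: α·S·A_cross = 0.67·1590·0.7118 = 758.3 W (cross-section πr²).
Total input = 758.3 + 1170 = 1928 W.
Radiated: εσ·A_surf·T⁴ with A_surf = 4πr² = 2.847 m².
T⁴ = 1928/(0.85·5.67×10⁻⁸·2.847) = 1.405×10¹⁰ K⁴.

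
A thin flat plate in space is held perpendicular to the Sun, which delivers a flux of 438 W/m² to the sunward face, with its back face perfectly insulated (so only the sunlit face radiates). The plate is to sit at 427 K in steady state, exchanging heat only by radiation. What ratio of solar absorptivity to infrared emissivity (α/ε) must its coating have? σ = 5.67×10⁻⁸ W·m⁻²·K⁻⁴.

Balance: αS·A = εσ·1A·T⁴ ⇒ α/ε = σT⁴/S.
α/ε = 5.67×10⁻⁸·(427)⁴/438 = 5.67×10⁻⁸·3.324×10¹⁰/438.

α/ε ≈ 4.30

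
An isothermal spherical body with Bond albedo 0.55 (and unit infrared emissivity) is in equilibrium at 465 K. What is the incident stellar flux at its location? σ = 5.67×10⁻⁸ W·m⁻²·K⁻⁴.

(1−a)S·πr² = σ·4πr²·T⁴ ⇒ S = 4σT⁴/(1−a).
S = 4·5.67×10⁻⁸·4.675×10¹⁰/0.450.

S ≈ 23600 W/m²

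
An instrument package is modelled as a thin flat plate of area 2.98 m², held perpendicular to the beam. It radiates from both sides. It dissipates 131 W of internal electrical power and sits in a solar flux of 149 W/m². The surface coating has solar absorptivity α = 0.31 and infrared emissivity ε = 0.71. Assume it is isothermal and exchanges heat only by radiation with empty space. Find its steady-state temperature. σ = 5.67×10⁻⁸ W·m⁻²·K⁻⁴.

T ≈ 183 K

At steady state, absorbed solar power + internal power = radiated power.
Absorbed: α·S·A_cross = 0.31·149·2.980 = 137.6 W (cross-section A).
Total input = 137.6 + 131 = 268.6 W.
Radiated: εσ·A_surf·T⁴ with A_surf = 2A = 5.960 m².
T⁴ = 268.6/(0.71·5.67×10⁻⁸·5.960) = 1.120×10⁹ K⁴.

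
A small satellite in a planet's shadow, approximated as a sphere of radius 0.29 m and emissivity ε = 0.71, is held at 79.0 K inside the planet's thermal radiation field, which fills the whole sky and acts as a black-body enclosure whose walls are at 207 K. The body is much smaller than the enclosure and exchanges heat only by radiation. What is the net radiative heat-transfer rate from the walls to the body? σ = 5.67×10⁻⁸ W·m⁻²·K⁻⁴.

For a small grey body in a large enclosure: P_net = εσA(T_body⁴ − T_wall⁴).
A = 4πr² = 1.057 m²; T_body⁴ − T_wall⁴ = 3.895×10⁷ − 1.836×10⁹ = -1.797×10⁹ K⁴.
|P_net| = 0.71·5.67×10⁻⁸·1.057·1.797×10⁹.

P_net ≈ 76.5 W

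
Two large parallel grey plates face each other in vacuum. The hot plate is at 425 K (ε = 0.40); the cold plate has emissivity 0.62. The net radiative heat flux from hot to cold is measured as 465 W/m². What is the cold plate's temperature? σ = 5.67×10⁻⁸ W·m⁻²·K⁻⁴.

T₂ ≈ 290 K

q = σ(T₁⁴ − T₂⁴)/(1/ε₁ + 1/ε₂ − 1); denominator = 3.113.
T₂⁴ = T₁⁴ − q·(1/ε₁+1/ε₂−1)/σ = 3.263×10¹⁰ − 465·3.113/5.67×10⁻⁸
    = 7.096×10⁹ K⁴.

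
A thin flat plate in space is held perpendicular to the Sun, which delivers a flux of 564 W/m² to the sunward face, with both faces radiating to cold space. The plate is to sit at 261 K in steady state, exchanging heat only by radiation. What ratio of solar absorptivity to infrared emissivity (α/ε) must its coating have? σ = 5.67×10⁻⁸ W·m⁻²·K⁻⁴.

α/ε ≈ 0.933

Balance: αS·A = εσ·2A·T⁴ ⇒ α/ε = 2σT⁴/S.
α/ε = 2·5.67×10⁻⁸·(261)⁴/564 = 2·5.67×10⁻⁸·4.640×10⁹/564.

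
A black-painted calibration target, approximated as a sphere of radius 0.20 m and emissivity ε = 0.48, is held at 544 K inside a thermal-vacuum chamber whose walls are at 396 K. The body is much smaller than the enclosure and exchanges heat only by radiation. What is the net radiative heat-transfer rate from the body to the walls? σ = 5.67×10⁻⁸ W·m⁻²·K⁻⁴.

P_net ≈ 862 W

For a small grey body in a large enclosure: P_net = εσA(T_body⁴ − T_wall⁴).
A = 4πr² = 0.5027 m²; T_body⁴ − T_wall⁴ = 8.758×10¹⁰ − 2.459×10¹⁰ = 6.299×10¹⁰ K⁴.
|P_net| = 0.48·5.67×10⁻⁸·0.5027·6.299×10¹⁰.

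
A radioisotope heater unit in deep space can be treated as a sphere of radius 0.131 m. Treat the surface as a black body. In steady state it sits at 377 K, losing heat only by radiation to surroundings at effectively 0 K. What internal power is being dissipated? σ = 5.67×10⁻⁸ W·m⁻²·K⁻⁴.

Steady state: P = εσA T⁴.
A = 4πr² = 0.2157 m²; T⁴ = (377)⁴ = 2.020×10¹⁰ K⁴.
P = 1.0 × 5.67×10⁻⁸ × 0.2157 × 2.020×10¹⁰.

P ≈ 247 W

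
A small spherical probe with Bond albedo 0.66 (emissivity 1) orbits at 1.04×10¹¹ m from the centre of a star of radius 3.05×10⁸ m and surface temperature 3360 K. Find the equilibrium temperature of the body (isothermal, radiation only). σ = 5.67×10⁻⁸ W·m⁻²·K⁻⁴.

The star's surface emits σT_*⁴; at distance d the flux is S = σT_*⁴(R_*/d)².
S = 5.67×10⁻⁸·(3360)⁴·(3.05×10⁸/1.04×10¹¹)² = 62.15 W/m².
For an isothermal sphere T⁴ = (1−a)S/(4σ) = 9.318×10⁷ K⁴.

T ≈ 98.2 K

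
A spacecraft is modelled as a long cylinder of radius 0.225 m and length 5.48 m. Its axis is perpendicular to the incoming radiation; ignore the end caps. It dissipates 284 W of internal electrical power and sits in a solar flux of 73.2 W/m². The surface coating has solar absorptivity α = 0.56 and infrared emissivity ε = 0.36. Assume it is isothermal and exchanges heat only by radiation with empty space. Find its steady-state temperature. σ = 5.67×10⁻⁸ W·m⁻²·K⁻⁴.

At steady state, absorbed solar power + internal power = radiated power.
Absorbed: α·S·A_cross = 0.56·73.2·2.466 = 101.1 W (cross-section 2rL).
Total input = 101.1 + 284 = 385.1 W.
Radiated: εσ·A_surf·T⁴ with A_surf = 2πrL = 7.747 m².
T⁴ = 385.1/(0.36·5.67×10⁻⁸·7.747) = 2.435×10⁹ K⁴.

T ≈ 222 K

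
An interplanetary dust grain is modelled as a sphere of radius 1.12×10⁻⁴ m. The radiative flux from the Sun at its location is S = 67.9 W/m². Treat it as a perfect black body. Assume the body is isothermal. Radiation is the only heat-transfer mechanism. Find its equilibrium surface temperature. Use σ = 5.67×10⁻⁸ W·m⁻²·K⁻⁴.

At equilibrium, absorbed power = emitted power.
Absorbing cross-section = πr² = 3.941×10⁻⁸ m²; emitting surface = 4πr² = 1.576×10⁻⁷ m² (ratio 4).
S·A_cross = εσ·A_surf·T⁴  ⇒  T⁴ = S/(4σ).
T⁴ = 1.00·67.9/(4·5.67×10⁻⁸) = 2.994×10⁸ K⁴.
T = (2.994×10⁸)^(1/4).

T ≈ 132 K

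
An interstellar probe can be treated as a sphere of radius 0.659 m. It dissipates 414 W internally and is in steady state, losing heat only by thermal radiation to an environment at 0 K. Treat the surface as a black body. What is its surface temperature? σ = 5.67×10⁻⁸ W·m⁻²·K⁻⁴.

Steady state: internal power = radiated power, P = εσA T⁴.
Radiating area A = 4πr² = 5.457 m².
T⁴ = P/(εσA) = 414/(1.0·5.67×10⁻⁸·5.457) = 1.338×10⁹ K⁴.
T = (1.338×10⁹)^(1/4).

T ≈ 191 K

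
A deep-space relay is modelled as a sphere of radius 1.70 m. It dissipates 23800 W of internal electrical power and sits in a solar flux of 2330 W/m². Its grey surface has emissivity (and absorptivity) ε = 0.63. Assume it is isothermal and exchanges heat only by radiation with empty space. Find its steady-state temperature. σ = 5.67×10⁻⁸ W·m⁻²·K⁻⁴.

At steady state, absorbed solar power + internal power = radiated power.
Absorbed: α·S·A_cross = 0.63·2330·9.079 = 13330 W (cross-section πr²).
Total input = 13330 + 23800 = 37130 W.
Radiated: εσ·A_surf·T⁴ with A_surf = 4πr² = 36.32 m².
T⁴ = 37130/(0.63·5.67×10⁻⁸·36.32) = 2.862×10¹⁰ K⁴.

T ≈ 411 K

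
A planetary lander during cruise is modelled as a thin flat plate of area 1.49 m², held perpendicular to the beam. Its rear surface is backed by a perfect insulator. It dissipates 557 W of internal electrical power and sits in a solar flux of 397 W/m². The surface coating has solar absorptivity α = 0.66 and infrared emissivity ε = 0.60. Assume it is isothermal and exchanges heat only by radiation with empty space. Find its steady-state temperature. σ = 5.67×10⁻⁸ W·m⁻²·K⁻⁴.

T ≈ 370 K

At steady state, absorbed solar power + internal power = radiated power.
Absorbed: α·S·A_cross = 0.66·397·1.490 = 390.4 W (cross-section A).
Total input = 390.4 + 557 = 947.4 W.
Radiated: εσ·A_surf·T⁴ with A_surf = A = 1.490 m².
T⁴ = 947.4/(0.60·5.67×10⁻⁸·1.490) = 1.869×10¹⁰ K⁴.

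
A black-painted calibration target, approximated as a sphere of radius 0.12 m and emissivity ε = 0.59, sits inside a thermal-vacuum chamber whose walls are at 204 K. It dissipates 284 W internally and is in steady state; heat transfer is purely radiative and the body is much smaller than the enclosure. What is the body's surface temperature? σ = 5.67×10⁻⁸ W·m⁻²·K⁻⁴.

T ≈ 470 K

For a small grey body in a large enclosure, net radiated power = εσA(T⁴ − T_w⁴).
Steady state: P = εσA(T⁴ − T_w⁴) with A = 4πr² = 0.1810 m².
T⁴ = P/(εσA) + T_w⁴ = 284/(0.59·5.67×10⁻⁸·0.1810) + (204)⁴
    = 4.691×10¹⁰ + 1.732×10⁹ = 4.865×10¹⁰ K⁴.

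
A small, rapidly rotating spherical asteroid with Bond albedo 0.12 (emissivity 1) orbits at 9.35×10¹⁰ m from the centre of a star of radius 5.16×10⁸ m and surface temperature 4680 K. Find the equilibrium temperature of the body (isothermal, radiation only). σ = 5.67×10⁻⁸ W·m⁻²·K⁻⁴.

The star's surface emits σT_*⁴; at distance d the flux is S = σT_*⁴(R_*/d)².
S = 5.67×10⁻⁸·(4680)⁴·(5.16×10⁸/9.35×10¹⁰)² = 828.4 W/m².
For an isothermal sphere T⁴ = (1−a)S/(4σ) = 3.214×10⁹ K⁴.

T ≈ 238 K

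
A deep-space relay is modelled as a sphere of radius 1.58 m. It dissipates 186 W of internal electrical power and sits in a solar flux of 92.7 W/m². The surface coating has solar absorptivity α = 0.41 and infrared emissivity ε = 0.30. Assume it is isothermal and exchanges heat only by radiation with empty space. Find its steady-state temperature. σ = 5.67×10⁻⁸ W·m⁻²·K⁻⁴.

At steady state, absorbed solar power + internal power = radiated power.
Absorbed: α·S·A_cross = 0.41·92.7·7.843 = 298.1 W (cross-section πr²).
Total input = 298.1 + 186 = 484.1 W.
Radiated: εσ·A_surf·T⁴ with A_surf = 4πr² = 31.37 m².
T⁴ = 484.1/(0.30·5.67×10⁻⁸·31.37) = 9.072×10⁸ K⁴.

T ≈ 174 K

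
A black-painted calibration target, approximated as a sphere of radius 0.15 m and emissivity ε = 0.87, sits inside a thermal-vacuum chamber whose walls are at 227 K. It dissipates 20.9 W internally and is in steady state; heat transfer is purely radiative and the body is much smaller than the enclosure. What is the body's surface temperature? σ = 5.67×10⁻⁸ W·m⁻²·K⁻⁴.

For a small grey body in a large enclosure, net radiated power = εσA(T⁴ − T_w⁴).
Steady state: P = εσA(T⁴ − T_w⁴) with A = 4πr² = 0.2827 m².
T⁴ = P/(εσA) + T_w⁴ = 20.9/(0.87·5.67×10⁻⁸·0.2827) + (227)⁴
    = 1.498×10⁹ + 2.655×10⁹ = 4.154×10⁹ K⁴.

T ≈ 254 K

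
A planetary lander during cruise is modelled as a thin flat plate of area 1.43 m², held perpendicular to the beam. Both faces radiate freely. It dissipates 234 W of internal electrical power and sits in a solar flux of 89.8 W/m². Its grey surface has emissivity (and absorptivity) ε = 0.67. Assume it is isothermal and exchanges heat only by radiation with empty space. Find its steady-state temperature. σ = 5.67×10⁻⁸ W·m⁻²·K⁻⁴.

T ≈ 233 K

At steady state, absorbed solar power + internal power = radiated power.
Absorbed: α·S·A_cross = 0.67·89.8·1.430 = 86.04 W (cross-section A).
Total input = 86.04 + 234 = 320.0 W.
Radiated: εσ·A_surf·T⁴ with A_surf = 2A = 2.860 m².
T⁴ = 320.0/(0.67·5.67×10⁻⁸·2.860) = 2.946×10⁹ K⁴.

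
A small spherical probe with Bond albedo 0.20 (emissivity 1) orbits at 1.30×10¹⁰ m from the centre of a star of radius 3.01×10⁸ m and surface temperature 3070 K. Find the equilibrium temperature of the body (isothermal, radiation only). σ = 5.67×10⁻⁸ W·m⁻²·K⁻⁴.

T ≈ 312 K

The star's surface emits σT_*⁴; at distance d the flux is S = σT_*⁴(R_*/d)².
S = 5.67×10⁻⁸·(3070)⁴·(3.01×10⁸/1.30×10¹⁰)² = 2700 W/m².
For an isothermal sphere T⁴ = (1−a)S/(4σ) = 9.524×10⁹ K⁴.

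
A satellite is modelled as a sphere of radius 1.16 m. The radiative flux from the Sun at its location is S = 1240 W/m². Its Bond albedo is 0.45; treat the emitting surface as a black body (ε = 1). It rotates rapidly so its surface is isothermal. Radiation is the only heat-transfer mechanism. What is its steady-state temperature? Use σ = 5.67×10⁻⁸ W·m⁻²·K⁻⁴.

At equilibrium, absorbed power = emitted power.
Absorbing cross-section = πr² = 4.227 m²; emitting surface = 4πr² = 16.91 m² (ratio 4).
(1−a)S·A_cross = εσ·A_surf·T⁴  ⇒  T⁴ = (1−a)S/(4σ).
T⁴ = 0.550·1240/(4·5.67×10⁻⁸) = 3.007×10⁹ K⁴.
T = (3.007×10⁹)^(1/4).

T ≈ 234 K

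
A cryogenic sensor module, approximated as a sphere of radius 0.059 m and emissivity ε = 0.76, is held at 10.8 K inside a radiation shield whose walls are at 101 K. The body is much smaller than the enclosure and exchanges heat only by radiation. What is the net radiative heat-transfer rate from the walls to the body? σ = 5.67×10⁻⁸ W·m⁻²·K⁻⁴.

For a small grey body in a large enclosure: P_net = εσA(T_body⁴ − T_wall⁴).
A = 4πr² = 0.04374 m²; T_body⁴ − T_wall⁴ = 13600 − 1.041×10⁸ = -1.040×10⁸ K⁴.
|P_net| = 0.76·5.67×10⁻⁸·0.04374·1.040×10⁸.

P_net ≈ 0.196 W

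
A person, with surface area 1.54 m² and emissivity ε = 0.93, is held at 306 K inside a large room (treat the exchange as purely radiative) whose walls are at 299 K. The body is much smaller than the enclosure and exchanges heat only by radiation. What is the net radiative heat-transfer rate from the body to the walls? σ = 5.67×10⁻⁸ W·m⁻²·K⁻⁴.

For a small grey body in a large enclosure: P_net = εσA(T_body⁴ − T_wall⁴).
A = 1.54 m²; T_body⁴ − T_wall⁴ = 8.768×10⁹ − 7.993×10⁹ = 7.752×10⁸ K⁴.
|P_net| = 0.93·5.67×10⁻⁸·1.540·7.752×10⁸.

P_net ≈ 62.9 W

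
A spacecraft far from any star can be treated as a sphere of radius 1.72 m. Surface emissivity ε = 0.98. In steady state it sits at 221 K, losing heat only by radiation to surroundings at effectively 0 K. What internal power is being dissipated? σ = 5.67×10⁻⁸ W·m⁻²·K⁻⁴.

Steady state: P = εσA T⁴.
A = 4πr² = 37.18 m²; T⁴ = (221)⁴ = 2.385×10⁹ K⁴.
P = 0.98 × 5.67×10⁻⁸ × 37.18 × 2.385×10⁹.

P ≈ 4930 W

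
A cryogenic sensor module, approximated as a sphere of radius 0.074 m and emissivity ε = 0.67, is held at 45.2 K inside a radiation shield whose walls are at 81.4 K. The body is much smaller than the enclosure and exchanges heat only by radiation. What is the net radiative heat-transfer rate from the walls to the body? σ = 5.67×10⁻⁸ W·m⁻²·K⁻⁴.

For a small grey body in a large enclosure: P_net = εσA(T_body⁴ − T_wall⁴).
A = 4πr² = 0.06881 m²; T_body⁴ − T_wall⁴ = 4.174×10⁶ − 4.390×10⁷ = -3.973×10⁷ K⁴.
|P_net| = 0.67·5.67×10⁻⁸·0.06881·3.973×10⁷.

P_net ≈ 0.104 W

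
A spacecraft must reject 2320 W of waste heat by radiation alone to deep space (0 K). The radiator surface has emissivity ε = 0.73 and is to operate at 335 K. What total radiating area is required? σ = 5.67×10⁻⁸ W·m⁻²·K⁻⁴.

A ≈ 4.45 m²

P = εσA T⁴ ⇒ A = P/(εσT⁴).
T⁴ = 1.259×10¹⁰ K⁴.
A = 2320/(0.73 × 5.67×10⁻⁸ × 1.259×10¹⁰).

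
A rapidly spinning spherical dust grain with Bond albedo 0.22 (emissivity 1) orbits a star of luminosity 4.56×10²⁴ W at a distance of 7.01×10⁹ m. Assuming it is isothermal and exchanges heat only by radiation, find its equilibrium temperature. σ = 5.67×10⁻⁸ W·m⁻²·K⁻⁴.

First find the stellar flux at distance d: S = L/(4πd²) = 4.56×10²⁴/(4π·(7.01×10⁹)²) = 7384 W/m².
For an isothermal sphere, absorbed (1−a)S·πr² = emitted σ·4πr²·T⁴, so T⁴ = (1−a)S/(4σ).
T⁴ = 0.780·7384/(4·5.67×10⁻⁸) = 2.540×10¹⁰ K⁴.

T ≈ 399 K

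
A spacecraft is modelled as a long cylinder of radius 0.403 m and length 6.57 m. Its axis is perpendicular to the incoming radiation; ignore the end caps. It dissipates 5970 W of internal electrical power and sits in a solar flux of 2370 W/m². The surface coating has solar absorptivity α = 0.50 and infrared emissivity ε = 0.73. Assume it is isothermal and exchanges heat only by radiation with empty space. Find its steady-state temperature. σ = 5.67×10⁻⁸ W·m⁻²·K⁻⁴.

T ≈ 365 K

At steady state, absorbed solar power + internal power = radiated power.
Absorbed: α·S·A_cross = 0.50·2370·5.295 = 6275 W (cross-section 2rL).
Total input = 6275 + 5970 = 12250 W.
Radiated: εσ·A_surf·T⁴ with A_surf = 2πrL = 16.64 m².
T⁴ = 12250/(0.73·5.67×10⁻⁸·16.64) = 1.778×10¹⁰ K⁴.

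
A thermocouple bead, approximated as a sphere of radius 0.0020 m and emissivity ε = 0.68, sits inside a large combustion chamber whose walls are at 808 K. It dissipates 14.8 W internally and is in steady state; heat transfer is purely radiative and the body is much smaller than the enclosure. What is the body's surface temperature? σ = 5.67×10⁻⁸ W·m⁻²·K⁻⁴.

T ≈ 1690 K

For a small grey body in a large enclosure, net radiated power = εσA(T⁴ − T_w⁴).
Steady state: P = εσA(T⁴ − T_w⁴) with A = 4πr² = 5.027×10⁻⁵ m².
T⁴ = P/(εσA) + T_w⁴ = 14.8/(0.68·5.67×10⁻⁸·5.027×10⁻⁵) + (808)⁴
    = 7.637×10¹² + 4.262×10¹¹ = 8.063×10¹² K⁴.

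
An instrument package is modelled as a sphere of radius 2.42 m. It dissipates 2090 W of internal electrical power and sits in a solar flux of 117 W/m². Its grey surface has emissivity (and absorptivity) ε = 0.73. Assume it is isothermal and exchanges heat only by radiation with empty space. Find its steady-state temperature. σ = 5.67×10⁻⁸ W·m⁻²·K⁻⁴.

At steady state, absorbed solar power + internal power = radiated power.
Absorbed: α·S·A_cross = 0.73·117·18.40 = 1571 W (cross-section πr²).
Total input = 1571 + 2090 = 3661 W.
Radiated: εσ·A_surf·T⁴ with A_surf = 4πr² = 73.59 m².
T⁴ = 3661/(0.73·5.67×10⁻⁸·73.59) = 1.202×10⁹ K⁴.

T ≈ 186 K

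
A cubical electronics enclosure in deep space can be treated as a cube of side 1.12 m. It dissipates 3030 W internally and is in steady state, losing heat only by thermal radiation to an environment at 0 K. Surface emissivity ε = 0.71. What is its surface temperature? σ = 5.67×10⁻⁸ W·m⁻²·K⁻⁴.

T ≈ 316 K

Steady state: internal power = radiated power, P = εσA T⁴.
Radiating area A = 6L² = 7.526 m².
T⁴ = P/(εσA) = 3030/(0.71·5.67×10⁻⁸·7.526) = 1.000×10¹⁰ K⁴.
T = (1.000×10¹⁰)^(1/4).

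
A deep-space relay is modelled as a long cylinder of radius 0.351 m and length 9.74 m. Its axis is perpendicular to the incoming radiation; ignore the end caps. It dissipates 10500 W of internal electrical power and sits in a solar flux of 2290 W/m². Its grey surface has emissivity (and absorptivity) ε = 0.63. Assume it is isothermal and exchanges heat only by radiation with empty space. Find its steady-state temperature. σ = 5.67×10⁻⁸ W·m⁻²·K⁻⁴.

T ≈ 404 K

At steady state, absorbed solar power + internal power = radiated power.
Absorbed: α·S·A_cross = 0.63·2290·6.837 = 9864 W (cross-section 2rL).
Total input = 9864 + 10500 = 20360 W.
Radiated: εσ·A_surf·T⁴ with A_surf = 2πrL = 21.48 m².
T⁴ = 20360/(0.63·5.67×10⁻⁸·21.48) = 2.654×10¹⁰ K⁴.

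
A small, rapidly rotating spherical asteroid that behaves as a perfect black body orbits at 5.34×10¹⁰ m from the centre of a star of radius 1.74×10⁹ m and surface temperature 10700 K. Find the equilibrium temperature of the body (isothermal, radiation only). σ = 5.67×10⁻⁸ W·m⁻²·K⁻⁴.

The star's surface emits σT_*⁴; at distance d the flux is S = σT_*⁴(R_*/d)².
S = 5.67×10⁻⁸·(10700)⁴·(1.74×10⁹/5.34×10¹⁰)² = 7.891×10⁵ W/m².
For an isothermal sphere T⁴ = (1−a)S/(4σ) = 3.479×10¹² K⁴.

T ≈ 1370 K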